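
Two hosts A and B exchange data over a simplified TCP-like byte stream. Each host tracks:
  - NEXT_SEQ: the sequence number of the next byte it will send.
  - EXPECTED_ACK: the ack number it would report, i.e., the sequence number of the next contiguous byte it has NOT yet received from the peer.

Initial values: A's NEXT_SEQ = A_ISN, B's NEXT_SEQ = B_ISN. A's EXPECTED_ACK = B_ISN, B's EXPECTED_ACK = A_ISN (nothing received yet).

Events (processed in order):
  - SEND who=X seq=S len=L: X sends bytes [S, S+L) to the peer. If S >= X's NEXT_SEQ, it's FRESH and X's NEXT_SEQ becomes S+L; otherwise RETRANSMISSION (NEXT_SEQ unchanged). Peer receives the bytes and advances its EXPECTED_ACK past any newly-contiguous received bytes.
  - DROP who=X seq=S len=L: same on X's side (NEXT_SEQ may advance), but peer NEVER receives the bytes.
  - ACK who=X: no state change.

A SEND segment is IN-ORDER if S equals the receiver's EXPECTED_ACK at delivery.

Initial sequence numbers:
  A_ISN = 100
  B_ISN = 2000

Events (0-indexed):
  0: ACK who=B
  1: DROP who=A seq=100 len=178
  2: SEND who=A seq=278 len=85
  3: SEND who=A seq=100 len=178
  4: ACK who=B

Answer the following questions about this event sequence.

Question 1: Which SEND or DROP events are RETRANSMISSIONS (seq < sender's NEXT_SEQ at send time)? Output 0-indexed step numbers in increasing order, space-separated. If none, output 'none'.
Answer: 3

Derivation:
Step 1: DROP seq=100 -> fresh
Step 2: SEND seq=278 -> fresh
Step 3: SEND seq=100 -> retransmit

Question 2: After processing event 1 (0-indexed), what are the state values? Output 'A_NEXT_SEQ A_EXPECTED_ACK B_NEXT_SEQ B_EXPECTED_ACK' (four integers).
After event 0: A_seq=100 A_ack=2000 B_seq=2000 B_ack=100
After event 1: A_seq=278 A_ack=2000 B_seq=2000 B_ack=100

278 2000 2000 100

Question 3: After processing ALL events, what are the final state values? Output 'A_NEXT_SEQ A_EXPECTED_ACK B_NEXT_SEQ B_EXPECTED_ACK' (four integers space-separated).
After event 0: A_seq=100 A_ack=2000 B_seq=2000 B_ack=100
After event 1: A_seq=278 A_ack=2000 B_seq=2000 B_ack=100
After event 2: A_seq=363 A_ack=2000 B_seq=2000 B_ack=100
After event 3: A_seq=363 A_ack=2000 B_seq=2000 B_ack=363
After event 4: A_seq=363 A_ack=2000 B_seq=2000 B_ack=363

Answer: 363 2000 2000 363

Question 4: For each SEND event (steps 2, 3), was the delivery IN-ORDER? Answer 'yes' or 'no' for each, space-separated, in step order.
Answer: no yes

Derivation:
Step 2: SEND seq=278 -> out-of-order
Step 3: SEND seq=100 -> in-order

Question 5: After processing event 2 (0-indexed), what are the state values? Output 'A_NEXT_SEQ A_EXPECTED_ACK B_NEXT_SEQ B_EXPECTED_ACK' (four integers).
After event 0: A_seq=100 A_ack=2000 B_seq=2000 B_ack=100
After event 1: A_seq=278 A_ack=2000 B_seq=2000 B_ack=100
After event 2: A_seq=363 A_ack=2000 B_seq=2000 B_ack=100

363 2000 2000 100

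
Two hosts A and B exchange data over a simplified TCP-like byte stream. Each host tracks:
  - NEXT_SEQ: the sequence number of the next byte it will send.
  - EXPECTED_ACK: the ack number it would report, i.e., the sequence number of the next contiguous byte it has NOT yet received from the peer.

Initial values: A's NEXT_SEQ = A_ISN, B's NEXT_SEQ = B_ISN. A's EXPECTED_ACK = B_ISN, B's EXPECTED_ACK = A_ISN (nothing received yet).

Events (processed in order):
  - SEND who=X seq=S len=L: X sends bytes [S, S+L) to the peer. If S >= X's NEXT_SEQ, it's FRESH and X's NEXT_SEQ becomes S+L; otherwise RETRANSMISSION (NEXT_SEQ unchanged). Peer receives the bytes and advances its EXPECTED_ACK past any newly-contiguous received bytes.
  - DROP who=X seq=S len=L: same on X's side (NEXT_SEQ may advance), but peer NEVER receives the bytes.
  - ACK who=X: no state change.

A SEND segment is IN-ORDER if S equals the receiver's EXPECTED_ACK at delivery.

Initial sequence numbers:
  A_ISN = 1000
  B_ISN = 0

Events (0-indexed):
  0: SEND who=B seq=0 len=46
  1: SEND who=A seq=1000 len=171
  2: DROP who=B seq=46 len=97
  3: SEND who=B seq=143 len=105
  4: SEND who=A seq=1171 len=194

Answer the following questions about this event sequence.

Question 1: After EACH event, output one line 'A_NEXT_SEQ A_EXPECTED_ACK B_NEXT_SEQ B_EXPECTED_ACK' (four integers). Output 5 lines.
1000 46 46 1000
1171 46 46 1171
1171 46 143 1171
1171 46 248 1171
1365 46 248 1365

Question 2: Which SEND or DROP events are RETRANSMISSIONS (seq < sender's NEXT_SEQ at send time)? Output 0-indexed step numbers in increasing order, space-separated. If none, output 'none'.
Answer: none

Derivation:
Step 0: SEND seq=0 -> fresh
Step 1: SEND seq=1000 -> fresh
Step 2: DROP seq=46 -> fresh
Step 3: SEND seq=143 -> fresh
Step 4: SEND seq=1171 -> fresh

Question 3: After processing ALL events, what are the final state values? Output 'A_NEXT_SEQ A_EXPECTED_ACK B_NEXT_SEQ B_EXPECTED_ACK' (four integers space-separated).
After event 0: A_seq=1000 A_ack=46 B_seq=46 B_ack=1000
After event 1: A_seq=1171 A_ack=46 B_seq=46 B_ack=1171
After event 2: A_seq=1171 A_ack=46 B_seq=143 B_ack=1171
After event 3: A_seq=1171 A_ack=46 B_seq=248 B_ack=1171
After event 4: A_seq=1365 A_ack=46 B_seq=248 B_ack=1365

Answer: 1365 46 248 1365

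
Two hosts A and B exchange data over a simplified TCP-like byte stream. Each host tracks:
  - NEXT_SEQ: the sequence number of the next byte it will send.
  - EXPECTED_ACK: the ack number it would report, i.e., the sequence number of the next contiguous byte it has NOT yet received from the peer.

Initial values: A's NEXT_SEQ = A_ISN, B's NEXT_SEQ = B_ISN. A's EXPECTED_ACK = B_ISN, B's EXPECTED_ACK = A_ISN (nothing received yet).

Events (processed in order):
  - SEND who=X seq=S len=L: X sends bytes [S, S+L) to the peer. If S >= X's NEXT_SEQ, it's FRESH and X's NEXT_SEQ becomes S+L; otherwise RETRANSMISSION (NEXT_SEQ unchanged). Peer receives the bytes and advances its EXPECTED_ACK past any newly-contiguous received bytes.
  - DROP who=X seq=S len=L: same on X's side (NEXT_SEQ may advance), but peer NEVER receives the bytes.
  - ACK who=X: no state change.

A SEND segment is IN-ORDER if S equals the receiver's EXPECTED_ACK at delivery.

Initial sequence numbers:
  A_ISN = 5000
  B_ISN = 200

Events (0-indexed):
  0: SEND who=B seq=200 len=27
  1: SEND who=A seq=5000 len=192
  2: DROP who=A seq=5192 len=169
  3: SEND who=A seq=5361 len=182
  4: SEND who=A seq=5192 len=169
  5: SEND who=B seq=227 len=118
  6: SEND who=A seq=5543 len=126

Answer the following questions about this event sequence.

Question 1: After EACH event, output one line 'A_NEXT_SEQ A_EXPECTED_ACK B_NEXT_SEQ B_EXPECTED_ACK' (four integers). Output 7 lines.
5000 227 227 5000
5192 227 227 5192
5361 227 227 5192
5543 227 227 5192
5543 227 227 5543
5543 345 345 5543
5669 345 345 5669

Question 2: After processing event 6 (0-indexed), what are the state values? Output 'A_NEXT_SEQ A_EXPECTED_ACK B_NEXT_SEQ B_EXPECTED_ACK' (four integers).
After event 0: A_seq=5000 A_ack=227 B_seq=227 B_ack=5000
After event 1: A_seq=5192 A_ack=227 B_seq=227 B_ack=5192
After event 2: A_seq=5361 A_ack=227 B_seq=227 B_ack=5192
After event 3: A_seq=5543 A_ack=227 B_seq=227 B_ack=5192
After event 4: A_seq=5543 A_ack=227 B_seq=227 B_ack=5543
After event 5: A_seq=5543 A_ack=345 B_seq=345 B_ack=5543
After event 6: A_seq=5669 A_ack=345 B_seq=345 B_ack=5669

5669 345 345 5669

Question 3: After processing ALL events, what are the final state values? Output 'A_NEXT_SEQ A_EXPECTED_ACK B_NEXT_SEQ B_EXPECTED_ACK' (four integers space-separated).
After event 0: A_seq=5000 A_ack=227 B_seq=227 B_ack=5000
After event 1: A_seq=5192 A_ack=227 B_seq=227 B_ack=5192
After event 2: A_seq=5361 A_ack=227 B_seq=227 B_ack=5192
After event 3: A_seq=5543 A_ack=227 B_seq=227 B_ack=5192
After event 4: A_seq=5543 A_ack=227 B_seq=227 B_ack=5543
After event 5: A_seq=5543 A_ack=345 B_seq=345 B_ack=5543
After event 6: A_seq=5669 A_ack=345 B_seq=345 B_ack=5669

Answer: 5669 345 345 5669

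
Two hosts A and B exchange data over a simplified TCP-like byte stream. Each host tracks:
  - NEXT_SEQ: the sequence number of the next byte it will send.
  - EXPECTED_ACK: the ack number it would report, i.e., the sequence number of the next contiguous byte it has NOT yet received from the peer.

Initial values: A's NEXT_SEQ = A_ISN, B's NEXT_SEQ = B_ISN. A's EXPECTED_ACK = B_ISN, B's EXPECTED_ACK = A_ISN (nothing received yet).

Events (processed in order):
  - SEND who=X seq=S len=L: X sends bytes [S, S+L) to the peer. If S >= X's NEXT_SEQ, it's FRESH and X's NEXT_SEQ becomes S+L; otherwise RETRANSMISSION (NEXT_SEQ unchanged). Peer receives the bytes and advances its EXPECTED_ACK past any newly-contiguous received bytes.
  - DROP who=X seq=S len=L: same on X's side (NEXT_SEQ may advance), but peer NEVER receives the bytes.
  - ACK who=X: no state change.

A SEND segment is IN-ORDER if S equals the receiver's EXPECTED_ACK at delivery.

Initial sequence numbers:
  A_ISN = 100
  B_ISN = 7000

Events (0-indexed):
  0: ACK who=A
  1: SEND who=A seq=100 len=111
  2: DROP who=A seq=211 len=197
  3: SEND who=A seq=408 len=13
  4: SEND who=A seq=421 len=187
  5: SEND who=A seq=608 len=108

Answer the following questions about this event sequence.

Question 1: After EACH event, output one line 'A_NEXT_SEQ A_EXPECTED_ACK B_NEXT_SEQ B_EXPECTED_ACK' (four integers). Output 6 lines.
100 7000 7000 100
211 7000 7000 211
408 7000 7000 211
421 7000 7000 211
608 7000 7000 211
716 7000 7000 211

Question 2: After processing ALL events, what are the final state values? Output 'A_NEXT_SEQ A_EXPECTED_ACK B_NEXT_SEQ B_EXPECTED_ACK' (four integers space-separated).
Answer: 716 7000 7000 211

Derivation:
After event 0: A_seq=100 A_ack=7000 B_seq=7000 B_ack=100
After event 1: A_seq=211 A_ack=7000 B_seq=7000 B_ack=211
After event 2: A_seq=408 A_ack=7000 B_seq=7000 B_ack=211
After event 3: A_seq=421 A_ack=7000 B_seq=7000 B_ack=211
After event 4: A_seq=608 A_ack=7000 B_seq=7000 B_ack=211
After event 5: A_seq=716 A_ack=7000 B_seq=7000 B_ack=211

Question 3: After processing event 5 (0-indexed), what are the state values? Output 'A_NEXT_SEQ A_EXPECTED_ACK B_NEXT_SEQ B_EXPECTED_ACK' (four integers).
After event 0: A_seq=100 A_ack=7000 B_seq=7000 B_ack=100
After event 1: A_seq=211 A_ack=7000 B_seq=7000 B_ack=211
After event 2: A_seq=408 A_ack=7000 B_seq=7000 B_ack=211
After event 3: A_seq=421 A_ack=7000 B_seq=7000 B_ack=211
After event 4: A_seq=608 A_ack=7000 B_seq=7000 B_ack=211
After event 5: A_seq=716 A_ack=7000 B_seq=7000 B_ack=211

716 7000 7000 211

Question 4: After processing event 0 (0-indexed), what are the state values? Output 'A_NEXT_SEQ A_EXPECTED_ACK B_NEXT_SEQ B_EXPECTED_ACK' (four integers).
After event 0: A_seq=100 A_ack=7000 B_seq=7000 B_ack=100

100 7000 7000 100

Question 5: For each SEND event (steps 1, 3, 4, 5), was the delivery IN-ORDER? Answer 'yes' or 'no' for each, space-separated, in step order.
Step 1: SEND seq=100 -> in-order
Step 3: SEND seq=408 -> out-of-order
Step 4: SEND seq=421 -> out-of-order
Step 5: SEND seq=608 -> out-of-order

Answer: yes no no no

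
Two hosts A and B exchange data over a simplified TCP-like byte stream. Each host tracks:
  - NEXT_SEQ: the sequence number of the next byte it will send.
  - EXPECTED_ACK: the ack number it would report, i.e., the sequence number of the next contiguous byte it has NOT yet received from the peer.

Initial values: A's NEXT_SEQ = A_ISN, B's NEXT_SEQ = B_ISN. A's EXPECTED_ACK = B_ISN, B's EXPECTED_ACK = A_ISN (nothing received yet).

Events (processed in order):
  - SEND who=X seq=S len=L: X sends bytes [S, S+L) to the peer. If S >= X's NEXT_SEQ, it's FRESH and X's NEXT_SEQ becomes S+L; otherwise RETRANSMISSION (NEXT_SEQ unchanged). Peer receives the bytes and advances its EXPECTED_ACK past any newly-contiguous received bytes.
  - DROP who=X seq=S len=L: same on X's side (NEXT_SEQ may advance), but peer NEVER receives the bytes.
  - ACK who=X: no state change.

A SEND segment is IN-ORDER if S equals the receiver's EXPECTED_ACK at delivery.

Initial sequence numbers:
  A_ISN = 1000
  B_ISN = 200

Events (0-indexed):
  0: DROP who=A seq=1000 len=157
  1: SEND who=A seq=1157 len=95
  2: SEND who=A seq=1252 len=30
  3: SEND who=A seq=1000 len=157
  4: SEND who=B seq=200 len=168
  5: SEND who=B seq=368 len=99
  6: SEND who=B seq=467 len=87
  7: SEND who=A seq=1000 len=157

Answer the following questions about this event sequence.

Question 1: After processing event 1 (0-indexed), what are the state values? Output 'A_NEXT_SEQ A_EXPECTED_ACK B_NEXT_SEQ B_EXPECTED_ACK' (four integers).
After event 0: A_seq=1157 A_ack=200 B_seq=200 B_ack=1000
After event 1: A_seq=1252 A_ack=200 B_seq=200 B_ack=1000

1252 200 200 1000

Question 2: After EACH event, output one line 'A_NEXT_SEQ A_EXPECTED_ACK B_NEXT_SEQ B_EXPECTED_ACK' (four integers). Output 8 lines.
1157 200 200 1000
1252 200 200 1000
1282 200 200 1000
1282 200 200 1282
1282 368 368 1282
1282 467 467 1282
1282 554 554 1282
1282 554 554 1282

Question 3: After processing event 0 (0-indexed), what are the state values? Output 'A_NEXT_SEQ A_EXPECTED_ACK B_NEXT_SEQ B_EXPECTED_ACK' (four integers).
After event 0: A_seq=1157 A_ack=200 B_seq=200 B_ack=1000

1157 200 200 1000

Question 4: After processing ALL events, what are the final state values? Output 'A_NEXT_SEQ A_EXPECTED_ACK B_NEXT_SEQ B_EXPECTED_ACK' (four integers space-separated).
Answer: 1282 554 554 1282

Derivation:
After event 0: A_seq=1157 A_ack=200 B_seq=200 B_ack=1000
After event 1: A_seq=1252 A_ack=200 B_seq=200 B_ack=1000
After event 2: A_seq=1282 A_ack=200 B_seq=200 B_ack=1000
After event 3: A_seq=1282 A_ack=200 B_seq=200 B_ack=1282
After event 4: A_seq=1282 A_ack=368 B_seq=368 B_ack=1282
After event 5: A_seq=1282 A_ack=467 B_seq=467 B_ack=1282
After event 6: A_seq=1282 A_ack=554 B_seq=554 B_ack=1282
After event 7: A_seq=1282 A_ack=554 B_seq=554 B_ack=1282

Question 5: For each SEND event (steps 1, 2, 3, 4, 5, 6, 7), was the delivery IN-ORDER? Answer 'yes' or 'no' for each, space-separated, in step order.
Answer: no no yes yes yes yes no

Derivation:
Step 1: SEND seq=1157 -> out-of-order
Step 2: SEND seq=1252 -> out-of-order
Step 3: SEND seq=1000 -> in-order
Step 4: SEND seq=200 -> in-order
Step 5: SEND seq=368 -> in-order
Step 6: SEND seq=467 -> in-order
Step 7: SEND seq=1000 -> out-of-order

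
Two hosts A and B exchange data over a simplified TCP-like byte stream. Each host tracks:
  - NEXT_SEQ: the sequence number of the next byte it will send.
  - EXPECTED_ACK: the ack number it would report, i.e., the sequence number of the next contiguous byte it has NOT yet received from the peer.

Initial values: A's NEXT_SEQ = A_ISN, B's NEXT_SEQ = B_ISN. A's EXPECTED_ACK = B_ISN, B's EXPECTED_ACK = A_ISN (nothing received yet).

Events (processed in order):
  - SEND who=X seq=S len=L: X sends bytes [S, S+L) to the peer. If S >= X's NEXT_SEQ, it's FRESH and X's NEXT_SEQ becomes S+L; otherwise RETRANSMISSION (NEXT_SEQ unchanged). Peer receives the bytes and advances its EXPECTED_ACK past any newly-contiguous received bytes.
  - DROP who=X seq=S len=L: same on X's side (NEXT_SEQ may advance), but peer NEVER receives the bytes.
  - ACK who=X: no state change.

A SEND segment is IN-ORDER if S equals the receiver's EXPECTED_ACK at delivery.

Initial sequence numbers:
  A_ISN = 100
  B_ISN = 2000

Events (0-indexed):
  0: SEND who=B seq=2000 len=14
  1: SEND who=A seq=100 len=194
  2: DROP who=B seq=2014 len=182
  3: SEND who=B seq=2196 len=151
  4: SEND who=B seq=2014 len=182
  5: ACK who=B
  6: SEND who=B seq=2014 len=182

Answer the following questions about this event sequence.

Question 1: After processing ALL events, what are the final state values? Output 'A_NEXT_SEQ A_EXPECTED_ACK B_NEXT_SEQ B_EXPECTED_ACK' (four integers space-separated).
Answer: 294 2347 2347 294

Derivation:
After event 0: A_seq=100 A_ack=2014 B_seq=2014 B_ack=100
After event 1: A_seq=294 A_ack=2014 B_seq=2014 B_ack=294
After event 2: A_seq=294 A_ack=2014 B_seq=2196 B_ack=294
After event 3: A_seq=294 A_ack=2014 B_seq=2347 B_ack=294
After event 4: A_seq=294 A_ack=2347 B_seq=2347 B_ack=294
After event 5: A_seq=294 A_ack=2347 B_seq=2347 B_ack=294
After event 6: A_seq=294 A_ack=2347 B_seq=2347 B_ack=294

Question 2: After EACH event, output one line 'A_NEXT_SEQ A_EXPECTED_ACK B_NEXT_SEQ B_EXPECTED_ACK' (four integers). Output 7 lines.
100 2014 2014 100
294 2014 2014 294
294 2014 2196 294
294 2014 2347 294
294 2347 2347 294
294 2347 2347 294
294 2347 2347 294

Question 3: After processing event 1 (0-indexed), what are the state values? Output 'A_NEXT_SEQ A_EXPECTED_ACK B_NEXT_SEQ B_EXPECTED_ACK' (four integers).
After event 0: A_seq=100 A_ack=2014 B_seq=2014 B_ack=100
After event 1: A_seq=294 A_ack=2014 B_seq=2014 B_ack=294

294 2014 2014 294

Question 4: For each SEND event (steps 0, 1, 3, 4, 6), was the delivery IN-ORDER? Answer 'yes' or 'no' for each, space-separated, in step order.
Answer: yes yes no yes no

Derivation:
Step 0: SEND seq=2000 -> in-order
Step 1: SEND seq=100 -> in-order
Step 3: SEND seq=2196 -> out-of-order
Step 4: SEND seq=2014 -> in-order
Step 6: SEND seq=2014 -> out-of-order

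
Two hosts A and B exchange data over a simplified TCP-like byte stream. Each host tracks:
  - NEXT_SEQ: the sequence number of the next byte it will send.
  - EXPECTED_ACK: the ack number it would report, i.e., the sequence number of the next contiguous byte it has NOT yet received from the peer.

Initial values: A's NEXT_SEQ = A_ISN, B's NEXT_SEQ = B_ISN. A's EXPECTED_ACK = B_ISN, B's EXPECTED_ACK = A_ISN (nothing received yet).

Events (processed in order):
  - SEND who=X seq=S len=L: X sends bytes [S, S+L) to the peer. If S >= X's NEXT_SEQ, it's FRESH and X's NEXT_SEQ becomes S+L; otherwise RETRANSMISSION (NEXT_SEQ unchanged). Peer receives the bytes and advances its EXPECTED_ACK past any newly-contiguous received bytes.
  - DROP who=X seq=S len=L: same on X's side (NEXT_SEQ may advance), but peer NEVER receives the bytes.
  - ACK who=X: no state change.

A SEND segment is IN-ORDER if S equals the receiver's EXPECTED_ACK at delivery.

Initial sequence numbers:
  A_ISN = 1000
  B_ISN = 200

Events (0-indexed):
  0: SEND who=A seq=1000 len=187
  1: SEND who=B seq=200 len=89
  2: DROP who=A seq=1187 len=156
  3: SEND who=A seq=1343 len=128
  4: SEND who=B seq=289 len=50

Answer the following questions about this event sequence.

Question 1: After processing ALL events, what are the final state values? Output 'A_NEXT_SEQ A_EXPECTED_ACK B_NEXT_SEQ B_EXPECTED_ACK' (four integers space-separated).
After event 0: A_seq=1187 A_ack=200 B_seq=200 B_ack=1187
After event 1: A_seq=1187 A_ack=289 B_seq=289 B_ack=1187
After event 2: A_seq=1343 A_ack=289 B_seq=289 B_ack=1187
After event 3: A_seq=1471 A_ack=289 B_seq=289 B_ack=1187
After event 4: A_seq=1471 A_ack=339 B_seq=339 B_ack=1187

Answer: 1471 339 339 1187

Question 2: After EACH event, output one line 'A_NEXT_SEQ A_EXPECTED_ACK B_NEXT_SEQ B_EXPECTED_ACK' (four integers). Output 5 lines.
1187 200 200 1187
1187 289 289 1187
1343 289 289 1187
1471 289 289 1187
1471 339 339 1187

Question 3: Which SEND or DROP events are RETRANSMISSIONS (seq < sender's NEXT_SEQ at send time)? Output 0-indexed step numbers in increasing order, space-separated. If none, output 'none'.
Answer: none

Derivation:
Step 0: SEND seq=1000 -> fresh
Step 1: SEND seq=200 -> fresh
Step 2: DROP seq=1187 -> fresh
Step 3: SEND seq=1343 -> fresh
Step 4: SEND seq=289 -> fresh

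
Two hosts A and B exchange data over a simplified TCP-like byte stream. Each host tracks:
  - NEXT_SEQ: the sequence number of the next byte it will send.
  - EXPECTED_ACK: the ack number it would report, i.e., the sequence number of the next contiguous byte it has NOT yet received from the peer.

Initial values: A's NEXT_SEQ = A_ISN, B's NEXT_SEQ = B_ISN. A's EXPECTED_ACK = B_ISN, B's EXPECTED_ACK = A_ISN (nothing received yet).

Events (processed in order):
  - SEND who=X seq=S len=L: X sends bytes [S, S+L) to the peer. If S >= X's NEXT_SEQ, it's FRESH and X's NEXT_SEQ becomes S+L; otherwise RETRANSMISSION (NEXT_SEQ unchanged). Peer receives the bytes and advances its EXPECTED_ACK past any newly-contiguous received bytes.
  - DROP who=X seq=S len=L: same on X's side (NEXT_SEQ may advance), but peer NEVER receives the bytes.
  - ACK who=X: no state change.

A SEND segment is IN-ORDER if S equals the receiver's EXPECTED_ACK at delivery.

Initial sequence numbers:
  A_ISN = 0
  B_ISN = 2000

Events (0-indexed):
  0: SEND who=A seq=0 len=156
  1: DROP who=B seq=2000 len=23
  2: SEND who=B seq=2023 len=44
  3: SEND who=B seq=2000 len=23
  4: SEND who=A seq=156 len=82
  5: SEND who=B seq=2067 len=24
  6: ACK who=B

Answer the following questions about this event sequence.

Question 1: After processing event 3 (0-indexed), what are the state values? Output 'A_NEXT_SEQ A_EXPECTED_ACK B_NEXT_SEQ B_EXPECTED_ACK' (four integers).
After event 0: A_seq=156 A_ack=2000 B_seq=2000 B_ack=156
After event 1: A_seq=156 A_ack=2000 B_seq=2023 B_ack=156
After event 2: A_seq=156 A_ack=2000 B_seq=2067 B_ack=156
After event 3: A_seq=156 A_ack=2067 B_seq=2067 B_ack=156

156 2067 2067 156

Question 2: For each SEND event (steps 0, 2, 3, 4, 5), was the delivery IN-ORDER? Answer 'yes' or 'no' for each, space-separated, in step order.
Answer: yes no yes yes yes

Derivation:
Step 0: SEND seq=0 -> in-order
Step 2: SEND seq=2023 -> out-of-order
Step 3: SEND seq=2000 -> in-order
Step 4: SEND seq=156 -> in-order
Step 5: SEND seq=2067 -> in-order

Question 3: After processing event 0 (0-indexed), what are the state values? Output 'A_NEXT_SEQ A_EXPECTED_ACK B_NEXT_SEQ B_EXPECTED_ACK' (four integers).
After event 0: A_seq=156 A_ack=2000 B_seq=2000 B_ack=156

156 2000 2000 156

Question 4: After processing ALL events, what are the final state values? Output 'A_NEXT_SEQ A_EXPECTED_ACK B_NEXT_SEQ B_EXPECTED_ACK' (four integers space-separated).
Answer: 238 2091 2091 238

Derivation:
After event 0: A_seq=156 A_ack=2000 B_seq=2000 B_ack=156
After event 1: A_seq=156 A_ack=2000 B_seq=2023 B_ack=156
After event 2: A_seq=156 A_ack=2000 B_seq=2067 B_ack=156
After event 3: A_seq=156 A_ack=2067 B_seq=2067 B_ack=156
After event 4: A_seq=238 A_ack=2067 B_seq=2067 B_ack=238
After event 5: A_seq=238 A_ack=2091 B_seq=2091 B_ack=238
After event 6: A_seq=238 A_ack=2091 B_seq=2091 B_ack=238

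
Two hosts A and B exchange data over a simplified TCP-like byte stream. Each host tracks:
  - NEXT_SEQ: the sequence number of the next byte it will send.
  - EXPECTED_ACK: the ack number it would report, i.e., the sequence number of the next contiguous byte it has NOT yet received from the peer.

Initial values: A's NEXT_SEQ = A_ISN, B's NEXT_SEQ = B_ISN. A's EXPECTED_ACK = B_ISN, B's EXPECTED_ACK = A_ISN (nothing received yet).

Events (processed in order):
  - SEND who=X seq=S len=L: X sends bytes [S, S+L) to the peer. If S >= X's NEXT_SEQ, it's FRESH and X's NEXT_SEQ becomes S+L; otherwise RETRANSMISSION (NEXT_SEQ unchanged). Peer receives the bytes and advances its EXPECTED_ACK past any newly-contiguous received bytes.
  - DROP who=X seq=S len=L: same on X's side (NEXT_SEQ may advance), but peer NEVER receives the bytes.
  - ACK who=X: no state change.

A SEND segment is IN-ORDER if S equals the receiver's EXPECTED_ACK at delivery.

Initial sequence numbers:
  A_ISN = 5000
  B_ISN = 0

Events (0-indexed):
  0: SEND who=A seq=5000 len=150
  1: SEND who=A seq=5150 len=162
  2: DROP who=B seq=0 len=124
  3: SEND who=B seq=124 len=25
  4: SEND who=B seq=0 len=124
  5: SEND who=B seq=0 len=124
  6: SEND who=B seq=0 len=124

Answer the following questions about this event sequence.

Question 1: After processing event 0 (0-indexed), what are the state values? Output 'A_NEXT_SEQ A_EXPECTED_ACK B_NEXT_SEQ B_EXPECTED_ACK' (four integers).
After event 0: A_seq=5150 A_ack=0 B_seq=0 B_ack=5150

5150 0 0 5150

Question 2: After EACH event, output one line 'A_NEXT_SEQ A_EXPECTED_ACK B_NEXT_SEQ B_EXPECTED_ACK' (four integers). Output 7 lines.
5150 0 0 5150
5312 0 0 5312
5312 0 124 5312
5312 0 149 5312
5312 149 149 5312
5312 149 149 5312
5312 149 149 5312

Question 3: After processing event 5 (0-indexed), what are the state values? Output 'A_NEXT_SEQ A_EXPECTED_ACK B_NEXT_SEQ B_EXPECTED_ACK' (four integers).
After event 0: A_seq=5150 A_ack=0 B_seq=0 B_ack=5150
After event 1: A_seq=5312 A_ack=0 B_seq=0 B_ack=5312
After event 2: A_seq=5312 A_ack=0 B_seq=124 B_ack=5312
After event 3: A_seq=5312 A_ack=0 B_seq=149 B_ack=5312
After event 4: A_seq=5312 A_ack=149 B_seq=149 B_ack=5312
After event 5: A_seq=5312 A_ack=149 B_seq=149 B_ack=5312

5312 149 149 5312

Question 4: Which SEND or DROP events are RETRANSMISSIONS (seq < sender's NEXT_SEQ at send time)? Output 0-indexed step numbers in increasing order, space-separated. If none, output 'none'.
Step 0: SEND seq=5000 -> fresh
Step 1: SEND seq=5150 -> fresh
Step 2: DROP seq=0 -> fresh
Step 3: SEND seq=124 -> fresh
Step 4: SEND seq=0 -> retransmit
Step 5: SEND seq=0 -> retransmit
Step 6: SEND seq=0 -> retransmit

Answer: 4 5 6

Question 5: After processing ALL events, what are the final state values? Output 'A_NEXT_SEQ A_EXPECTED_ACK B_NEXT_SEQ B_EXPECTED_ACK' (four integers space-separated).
Answer: 5312 149 149 5312

Derivation:
After event 0: A_seq=5150 A_ack=0 B_seq=0 B_ack=5150
After event 1: A_seq=5312 A_ack=0 B_seq=0 B_ack=5312
After event 2: A_seq=5312 A_ack=0 B_seq=124 B_ack=5312
After event 3: A_seq=5312 A_ack=0 B_seq=149 B_ack=5312
After event 4: A_seq=5312 A_ack=149 B_seq=149 B_ack=5312
After event 5: A_seq=5312 A_ack=149 B_seq=149 B_ack=5312
After event 6: A_seq=5312 A_ack=149 B_seq=149 B_ack=5312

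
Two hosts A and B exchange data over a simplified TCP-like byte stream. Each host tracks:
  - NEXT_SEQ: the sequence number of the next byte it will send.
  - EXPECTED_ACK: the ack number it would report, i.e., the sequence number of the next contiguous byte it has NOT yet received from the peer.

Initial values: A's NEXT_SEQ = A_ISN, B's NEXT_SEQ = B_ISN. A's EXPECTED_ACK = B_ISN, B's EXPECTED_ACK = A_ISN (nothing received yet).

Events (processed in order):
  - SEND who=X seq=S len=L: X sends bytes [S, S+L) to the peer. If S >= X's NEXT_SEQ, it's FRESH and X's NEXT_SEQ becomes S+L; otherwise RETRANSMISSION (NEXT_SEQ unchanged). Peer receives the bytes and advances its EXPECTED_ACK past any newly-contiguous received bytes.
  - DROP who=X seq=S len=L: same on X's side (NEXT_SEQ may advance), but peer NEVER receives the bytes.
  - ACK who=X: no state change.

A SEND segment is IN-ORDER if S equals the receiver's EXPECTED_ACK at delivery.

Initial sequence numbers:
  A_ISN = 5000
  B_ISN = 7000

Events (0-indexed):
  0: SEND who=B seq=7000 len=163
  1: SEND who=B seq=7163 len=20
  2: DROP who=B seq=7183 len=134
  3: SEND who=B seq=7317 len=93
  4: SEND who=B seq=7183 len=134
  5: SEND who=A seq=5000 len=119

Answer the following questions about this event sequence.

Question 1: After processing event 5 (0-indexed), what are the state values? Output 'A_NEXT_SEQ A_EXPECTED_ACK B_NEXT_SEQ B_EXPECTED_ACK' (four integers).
After event 0: A_seq=5000 A_ack=7163 B_seq=7163 B_ack=5000
After event 1: A_seq=5000 A_ack=7183 B_seq=7183 B_ack=5000
After event 2: A_seq=5000 A_ack=7183 B_seq=7317 B_ack=5000
After event 3: A_seq=5000 A_ack=7183 B_seq=7410 B_ack=5000
After event 4: A_seq=5000 A_ack=7410 B_seq=7410 B_ack=5000
After event 5: A_seq=5119 A_ack=7410 B_seq=7410 B_ack=5119

5119 7410 7410 5119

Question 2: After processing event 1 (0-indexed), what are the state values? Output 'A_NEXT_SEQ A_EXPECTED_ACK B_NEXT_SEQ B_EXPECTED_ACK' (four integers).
After event 0: A_seq=5000 A_ack=7163 B_seq=7163 B_ack=5000
After event 1: A_seq=5000 A_ack=7183 B_seq=7183 B_ack=5000

5000 7183 7183 5000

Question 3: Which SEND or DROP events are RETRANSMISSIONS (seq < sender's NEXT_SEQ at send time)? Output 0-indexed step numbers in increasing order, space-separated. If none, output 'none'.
Answer: 4

Derivation:
Step 0: SEND seq=7000 -> fresh
Step 1: SEND seq=7163 -> fresh
Step 2: DROP seq=7183 -> fresh
Step 3: SEND seq=7317 -> fresh
Step 4: SEND seq=7183 -> retransmit
Step 5: SEND seq=5000 -> fresh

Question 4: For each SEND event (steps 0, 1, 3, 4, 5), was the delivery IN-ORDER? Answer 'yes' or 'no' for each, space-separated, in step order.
Step 0: SEND seq=7000 -> in-order
Step 1: SEND seq=7163 -> in-order
Step 3: SEND seq=7317 -> out-of-order
Step 4: SEND seq=7183 -> in-order
Step 5: SEND seq=5000 -> in-order

Answer: yes yes no yes yes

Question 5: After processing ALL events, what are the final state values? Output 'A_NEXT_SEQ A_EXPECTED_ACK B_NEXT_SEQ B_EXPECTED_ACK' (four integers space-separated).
After event 0: A_seq=5000 A_ack=7163 B_seq=7163 B_ack=5000
After event 1: A_seq=5000 A_ack=7183 B_seq=7183 B_ack=5000
After event 2: A_seq=5000 A_ack=7183 B_seq=7317 B_ack=5000
After event 3: A_seq=5000 A_ack=7183 B_seq=7410 B_ack=5000
After event 4: A_seq=5000 A_ack=7410 B_seq=7410 B_ack=5000
After event 5: A_seq=5119 A_ack=7410 B_seq=7410 B_ack=5119

Answer: 5119 7410 7410 5119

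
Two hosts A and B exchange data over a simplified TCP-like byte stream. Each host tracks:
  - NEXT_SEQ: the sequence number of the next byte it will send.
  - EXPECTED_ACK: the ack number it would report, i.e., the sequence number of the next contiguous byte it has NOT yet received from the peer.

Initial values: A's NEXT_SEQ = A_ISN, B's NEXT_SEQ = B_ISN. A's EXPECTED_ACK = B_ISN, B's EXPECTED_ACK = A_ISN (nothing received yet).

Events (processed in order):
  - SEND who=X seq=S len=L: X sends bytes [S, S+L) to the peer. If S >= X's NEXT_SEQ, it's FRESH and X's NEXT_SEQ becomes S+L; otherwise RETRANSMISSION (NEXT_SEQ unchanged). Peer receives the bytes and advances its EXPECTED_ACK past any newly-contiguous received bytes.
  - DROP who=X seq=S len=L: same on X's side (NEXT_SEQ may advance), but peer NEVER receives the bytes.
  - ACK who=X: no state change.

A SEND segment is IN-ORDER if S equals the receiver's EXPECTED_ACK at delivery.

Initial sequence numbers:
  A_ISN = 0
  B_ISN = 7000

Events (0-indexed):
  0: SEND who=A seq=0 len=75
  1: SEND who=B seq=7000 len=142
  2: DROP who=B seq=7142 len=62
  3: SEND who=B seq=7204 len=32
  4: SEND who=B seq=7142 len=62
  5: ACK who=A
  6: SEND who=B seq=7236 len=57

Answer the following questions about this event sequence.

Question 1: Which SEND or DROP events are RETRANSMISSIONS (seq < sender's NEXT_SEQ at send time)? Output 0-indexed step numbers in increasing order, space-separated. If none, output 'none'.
Answer: 4

Derivation:
Step 0: SEND seq=0 -> fresh
Step 1: SEND seq=7000 -> fresh
Step 2: DROP seq=7142 -> fresh
Step 3: SEND seq=7204 -> fresh
Step 4: SEND seq=7142 -> retransmit
Step 6: SEND seq=7236 -> fresh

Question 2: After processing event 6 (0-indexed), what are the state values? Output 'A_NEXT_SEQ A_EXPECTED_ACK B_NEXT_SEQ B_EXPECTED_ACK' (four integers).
After event 0: A_seq=75 A_ack=7000 B_seq=7000 B_ack=75
After event 1: A_seq=75 A_ack=7142 B_seq=7142 B_ack=75
After event 2: A_seq=75 A_ack=7142 B_seq=7204 B_ack=75
After event 3: A_seq=75 A_ack=7142 B_seq=7236 B_ack=75
After event 4: A_seq=75 A_ack=7236 B_seq=7236 B_ack=75
After event 5: A_seq=75 A_ack=7236 B_seq=7236 B_ack=75
After event 6: A_seq=75 A_ack=7293 B_seq=7293 B_ack=75

75 7293 7293 75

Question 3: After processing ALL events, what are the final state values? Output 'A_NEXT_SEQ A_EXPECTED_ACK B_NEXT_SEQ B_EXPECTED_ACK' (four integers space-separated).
After event 0: A_seq=75 A_ack=7000 B_seq=7000 B_ack=75
After event 1: A_seq=75 A_ack=7142 B_seq=7142 B_ack=75
After event 2: A_seq=75 A_ack=7142 B_seq=7204 B_ack=75
After event 3: A_seq=75 A_ack=7142 B_seq=7236 B_ack=75
After event 4: A_seq=75 A_ack=7236 B_seq=7236 B_ack=75
After event 5: A_seq=75 A_ack=7236 B_seq=7236 B_ack=75
After event 6: A_seq=75 A_ack=7293 B_seq=7293 B_ack=75

Answer: 75 7293 7293 75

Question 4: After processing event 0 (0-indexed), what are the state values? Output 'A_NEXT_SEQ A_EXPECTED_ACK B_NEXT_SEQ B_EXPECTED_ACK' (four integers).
After event 0: A_seq=75 A_ack=7000 B_seq=7000 B_ack=75

75 7000 7000 75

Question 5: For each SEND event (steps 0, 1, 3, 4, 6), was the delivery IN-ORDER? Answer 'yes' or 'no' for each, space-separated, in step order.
Step 0: SEND seq=0 -> in-order
Step 1: SEND seq=7000 -> in-order
Step 3: SEND seq=7204 -> out-of-order
Step 4: SEND seq=7142 -> in-order
Step 6: SEND seq=7236 -> in-order

Answer: yes yes no yes yes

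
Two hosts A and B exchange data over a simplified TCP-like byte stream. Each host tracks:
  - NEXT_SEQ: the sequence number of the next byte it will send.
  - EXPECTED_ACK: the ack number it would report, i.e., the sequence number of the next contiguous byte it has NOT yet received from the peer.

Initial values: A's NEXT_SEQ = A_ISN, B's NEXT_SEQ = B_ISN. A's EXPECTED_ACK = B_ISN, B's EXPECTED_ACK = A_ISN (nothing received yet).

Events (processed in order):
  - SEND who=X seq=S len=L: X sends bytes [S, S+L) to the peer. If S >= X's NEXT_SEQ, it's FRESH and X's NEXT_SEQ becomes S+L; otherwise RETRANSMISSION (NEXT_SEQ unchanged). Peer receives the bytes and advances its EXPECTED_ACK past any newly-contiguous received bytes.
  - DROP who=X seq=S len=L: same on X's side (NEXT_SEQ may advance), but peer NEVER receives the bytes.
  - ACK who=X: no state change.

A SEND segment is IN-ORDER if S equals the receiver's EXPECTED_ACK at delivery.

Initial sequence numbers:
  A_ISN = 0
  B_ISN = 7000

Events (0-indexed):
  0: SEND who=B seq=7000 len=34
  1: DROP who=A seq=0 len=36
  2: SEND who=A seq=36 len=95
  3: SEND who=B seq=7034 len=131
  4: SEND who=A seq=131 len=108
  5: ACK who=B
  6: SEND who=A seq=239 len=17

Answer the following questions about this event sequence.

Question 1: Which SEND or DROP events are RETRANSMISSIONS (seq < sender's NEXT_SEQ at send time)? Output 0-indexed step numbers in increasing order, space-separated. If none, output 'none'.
Answer: none

Derivation:
Step 0: SEND seq=7000 -> fresh
Step 1: DROP seq=0 -> fresh
Step 2: SEND seq=36 -> fresh
Step 3: SEND seq=7034 -> fresh
Step 4: SEND seq=131 -> fresh
Step 6: SEND seq=239 -> fresh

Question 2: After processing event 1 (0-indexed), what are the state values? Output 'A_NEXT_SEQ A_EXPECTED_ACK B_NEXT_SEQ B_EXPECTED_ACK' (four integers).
After event 0: A_seq=0 A_ack=7034 B_seq=7034 B_ack=0
After event 1: A_seq=36 A_ack=7034 B_seq=7034 B_ack=0

36 7034 7034 0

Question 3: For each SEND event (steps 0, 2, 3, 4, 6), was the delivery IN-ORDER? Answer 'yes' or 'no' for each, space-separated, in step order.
Step 0: SEND seq=7000 -> in-order
Step 2: SEND seq=36 -> out-of-order
Step 3: SEND seq=7034 -> in-order
Step 4: SEND seq=131 -> out-of-order
Step 6: SEND seq=239 -> out-of-order

Answer: yes no yes no no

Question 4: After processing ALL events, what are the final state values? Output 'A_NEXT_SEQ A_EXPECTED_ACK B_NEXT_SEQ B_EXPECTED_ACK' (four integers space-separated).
After event 0: A_seq=0 A_ack=7034 B_seq=7034 B_ack=0
After event 1: A_seq=36 A_ack=7034 B_seq=7034 B_ack=0
After event 2: A_seq=131 A_ack=7034 B_seq=7034 B_ack=0
After event 3: A_seq=131 A_ack=7165 B_seq=7165 B_ack=0
After event 4: A_seq=239 A_ack=7165 B_seq=7165 B_ack=0
After event 5: A_seq=239 A_ack=7165 B_seq=7165 B_ack=0
After event 6: A_seq=256 A_ack=7165 B_seq=7165 B_ack=0

Answer: 256 7165 7165 0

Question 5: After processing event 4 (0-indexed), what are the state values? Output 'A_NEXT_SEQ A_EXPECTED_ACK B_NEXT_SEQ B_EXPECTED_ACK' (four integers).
After event 0: A_seq=0 A_ack=7034 B_seq=7034 B_ack=0
After event 1: A_seq=36 A_ack=7034 B_seq=7034 B_ack=0
After event 2: A_seq=131 A_ack=7034 B_seq=7034 B_ack=0
After event 3: A_seq=131 A_ack=7165 B_seq=7165 B_ack=0
After event 4: A_seq=239 A_ack=7165 B_seq=7165 B_ack=0

239 7165 7165 0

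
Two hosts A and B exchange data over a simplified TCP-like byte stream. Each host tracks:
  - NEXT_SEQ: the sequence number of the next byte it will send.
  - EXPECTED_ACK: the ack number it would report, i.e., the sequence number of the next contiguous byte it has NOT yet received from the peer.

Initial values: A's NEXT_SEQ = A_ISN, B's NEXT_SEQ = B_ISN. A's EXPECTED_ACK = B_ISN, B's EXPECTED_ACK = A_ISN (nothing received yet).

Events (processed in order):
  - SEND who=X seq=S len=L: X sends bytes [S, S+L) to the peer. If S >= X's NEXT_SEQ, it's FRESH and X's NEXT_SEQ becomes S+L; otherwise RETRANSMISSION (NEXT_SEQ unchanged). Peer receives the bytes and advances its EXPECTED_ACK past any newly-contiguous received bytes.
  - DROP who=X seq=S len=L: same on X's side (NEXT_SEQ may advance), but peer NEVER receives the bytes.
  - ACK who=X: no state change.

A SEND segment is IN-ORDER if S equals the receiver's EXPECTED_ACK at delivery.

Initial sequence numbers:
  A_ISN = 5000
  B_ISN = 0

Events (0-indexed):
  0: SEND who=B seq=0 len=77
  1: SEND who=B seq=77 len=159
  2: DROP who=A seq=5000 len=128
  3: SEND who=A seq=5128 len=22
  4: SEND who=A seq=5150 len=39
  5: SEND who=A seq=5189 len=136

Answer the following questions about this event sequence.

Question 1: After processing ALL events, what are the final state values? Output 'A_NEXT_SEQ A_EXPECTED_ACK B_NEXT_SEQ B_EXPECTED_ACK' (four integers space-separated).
Answer: 5325 236 236 5000

Derivation:
After event 0: A_seq=5000 A_ack=77 B_seq=77 B_ack=5000
After event 1: A_seq=5000 A_ack=236 B_seq=236 B_ack=5000
After event 2: A_seq=5128 A_ack=236 B_seq=236 B_ack=5000
After event 3: A_seq=5150 A_ack=236 B_seq=236 B_ack=5000
After event 4: A_seq=5189 A_ack=236 B_seq=236 B_ack=5000
After event 5: A_seq=5325 A_ack=236 B_seq=236 B_ack=5000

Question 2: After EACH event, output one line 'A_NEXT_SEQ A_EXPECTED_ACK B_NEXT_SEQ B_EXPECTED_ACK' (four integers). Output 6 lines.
5000 77 77 5000
5000 236 236 5000
5128 236 236 5000
5150 236 236 5000
5189 236 236 5000
5325 236 236 5000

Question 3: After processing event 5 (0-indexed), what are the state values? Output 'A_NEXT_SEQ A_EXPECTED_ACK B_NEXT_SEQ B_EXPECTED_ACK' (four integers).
After event 0: A_seq=5000 A_ack=77 B_seq=77 B_ack=5000
After event 1: A_seq=5000 A_ack=236 B_seq=236 B_ack=5000
After event 2: A_seq=5128 A_ack=236 B_seq=236 B_ack=5000
After event 3: A_seq=5150 A_ack=236 B_seq=236 B_ack=5000
After event 4: A_seq=5189 A_ack=236 B_seq=236 B_ack=5000
After event 5: A_seq=5325 A_ack=236 B_seq=236 B_ack=5000

5325 236 236 5000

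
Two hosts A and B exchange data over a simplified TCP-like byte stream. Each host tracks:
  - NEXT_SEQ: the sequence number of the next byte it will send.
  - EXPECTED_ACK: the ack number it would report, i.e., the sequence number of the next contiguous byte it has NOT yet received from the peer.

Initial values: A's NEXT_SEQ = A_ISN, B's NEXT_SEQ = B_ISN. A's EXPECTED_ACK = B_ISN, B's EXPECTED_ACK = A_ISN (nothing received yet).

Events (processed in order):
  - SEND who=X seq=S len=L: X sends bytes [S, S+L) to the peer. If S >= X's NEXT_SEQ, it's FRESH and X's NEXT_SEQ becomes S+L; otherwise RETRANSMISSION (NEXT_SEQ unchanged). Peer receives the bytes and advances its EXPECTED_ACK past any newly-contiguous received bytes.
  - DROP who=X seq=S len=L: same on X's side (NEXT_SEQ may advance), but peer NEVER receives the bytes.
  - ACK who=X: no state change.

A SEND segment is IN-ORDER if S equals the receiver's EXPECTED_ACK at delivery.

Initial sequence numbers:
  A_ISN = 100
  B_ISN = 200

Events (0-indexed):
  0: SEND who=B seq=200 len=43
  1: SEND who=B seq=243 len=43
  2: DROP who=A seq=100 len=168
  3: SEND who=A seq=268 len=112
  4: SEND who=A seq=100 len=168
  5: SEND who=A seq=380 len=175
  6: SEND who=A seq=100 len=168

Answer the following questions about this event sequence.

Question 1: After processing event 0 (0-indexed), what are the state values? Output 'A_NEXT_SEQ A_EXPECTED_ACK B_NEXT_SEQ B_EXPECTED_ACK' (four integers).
After event 0: A_seq=100 A_ack=243 B_seq=243 B_ack=100

100 243 243 100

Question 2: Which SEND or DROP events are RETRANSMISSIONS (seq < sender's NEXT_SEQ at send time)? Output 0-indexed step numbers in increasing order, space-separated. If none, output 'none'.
Step 0: SEND seq=200 -> fresh
Step 1: SEND seq=243 -> fresh
Step 2: DROP seq=100 -> fresh
Step 3: SEND seq=268 -> fresh
Step 4: SEND seq=100 -> retransmit
Step 5: SEND seq=380 -> fresh
Step 6: SEND seq=100 -> retransmit

Answer: 4 6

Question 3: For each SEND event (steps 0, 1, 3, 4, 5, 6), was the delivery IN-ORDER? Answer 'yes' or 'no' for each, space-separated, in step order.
Step 0: SEND seq=200 -> in-order
Step 1: SEND seq=243 -> in-order
Step 3: SEND seq=268 -> out-of-order
Step 4: SEND seq=100 -> in-order
Step 5: SEND seq=380 -> in-order
Step 6: SEND seq=100 -> out-of-order

Answer: yes yes no yes yes no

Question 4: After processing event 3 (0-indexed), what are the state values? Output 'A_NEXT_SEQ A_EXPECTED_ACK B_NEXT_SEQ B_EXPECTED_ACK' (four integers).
After event 0: A_seq=100 A_ack=243 B_seq=243 B_ack=100
After event 1: A_seq=100 A_ack=286 B_seq=286 B_ack=100
After event 2: A_seq=268 A_ack=286 B_seq=286 B_ack=100
After event 3: A_seq=380 A_ack=286 B_seq=286 B_ack=100

380 286 286 100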